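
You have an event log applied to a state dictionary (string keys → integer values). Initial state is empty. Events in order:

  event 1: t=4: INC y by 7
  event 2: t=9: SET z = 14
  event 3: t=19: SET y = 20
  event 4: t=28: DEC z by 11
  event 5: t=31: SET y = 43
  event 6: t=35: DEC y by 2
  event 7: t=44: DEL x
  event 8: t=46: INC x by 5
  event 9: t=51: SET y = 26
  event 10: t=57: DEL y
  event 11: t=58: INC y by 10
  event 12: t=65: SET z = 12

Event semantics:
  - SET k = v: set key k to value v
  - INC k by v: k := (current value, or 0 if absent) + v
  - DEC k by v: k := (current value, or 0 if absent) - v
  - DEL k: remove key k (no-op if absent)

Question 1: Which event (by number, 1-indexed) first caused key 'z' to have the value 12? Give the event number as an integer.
Looking for first event where z becomes 12:
  event 2: z = 14
  event 3: z = 14
  event 4: z = 3
  event 5: z = 3
  event 6: z = 3
  event 7: z = 3
  event 8: z = 3
  event 9: z = 3
  event 10: z = 3
  event 11: z = 3
  event 12: z 3 -> 12  <-- first match

Answer: 12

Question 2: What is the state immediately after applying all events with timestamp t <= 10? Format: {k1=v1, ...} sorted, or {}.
Answer: {y=7, z=14}

Derivation:
Apply events with t <= 10 (2 events):
  after event 1 (t=4: INC y by 7): {y=7}
  after event 2 (t=9: SET z = 14): {y=7, z=14}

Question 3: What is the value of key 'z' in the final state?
Track key 'z' through all 12 events:
  event 1 (t=4: INC y by 7): z unchanged
  event 2 (t=9: SET z = 14): z (absent) -> 14
  event 3 (t=19: SET y = 20): z unchanged
  event 4 (t=28: DEC z by 11): z 14 -> 3
  event 5 (t=31: SET y = 43): z unchanged
  event 6 (t=35: DEC y by 2): z unchanged
  event 7 (t=44: DEL x): z unchanged
  event 8 (t=46: INC x by 5): z unchanged
  event 9 (t=51: SET y = 26): z unchanged
  event 10 (t=57: DEL y): z unchanged
  event 11 (t=58: INC y by 10): z unchanged
  event 12 (t=65: SET z = 12): z 3 -> 12
Final: z = 12

Answer: 12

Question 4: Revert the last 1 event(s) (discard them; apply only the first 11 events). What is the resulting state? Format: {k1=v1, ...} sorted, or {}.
Keep first 11 events (discard last 1):
  after event 1 (t=4: INC y by 7): {y=7}
  after event 2 (t=9: SET z = 14): {y=7, z=14}
  after event 3 (t=19: SET y = 20): {y=20, z=14}
  after event 4 (t=28: DEC z by 11): {y=20, z=3}
  after event 5 (t=31: SET y = 43): {y=43, z=3}
  after event 6 (t=35: DEC y by 2): {y=41, z=3}
  after event 7 (t=44: DEL x): {y=41, z=3}
  after event 8 (t=46: INC x by 5): {x=5, y=41, z=3}
  after event 9 (t=51: SET y = 26): {x=5, y=26, z=3}
  after event 10 (t=57: DEL y): {x=5, z=3}
  after event 11 (t=58: INC y by 10): {x=5, y=10, z=3}

Answer: {x=5, y=10, z=3}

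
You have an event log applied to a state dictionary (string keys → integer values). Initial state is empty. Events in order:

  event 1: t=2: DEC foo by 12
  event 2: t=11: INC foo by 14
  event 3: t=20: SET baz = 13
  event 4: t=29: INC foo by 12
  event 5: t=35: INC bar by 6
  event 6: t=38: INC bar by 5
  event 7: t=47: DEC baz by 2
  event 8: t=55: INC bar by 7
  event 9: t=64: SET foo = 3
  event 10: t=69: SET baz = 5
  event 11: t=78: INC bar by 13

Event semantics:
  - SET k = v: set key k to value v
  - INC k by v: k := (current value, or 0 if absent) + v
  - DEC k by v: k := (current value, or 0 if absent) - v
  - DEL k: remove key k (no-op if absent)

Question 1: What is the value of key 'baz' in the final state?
Answer: 5

Derivation:
Track key 'baz' through all 11 events:
  event 1 (t=2: DEC foo by 12): baz unchanged
  event 2 (t=11: INC foo by 14): baz unchanged
  event 3 (t=20: SET baz = 13): baz (absent) -> 13
  event 4 (t=29: INC foo by 12): baz unchanged
  event 5 (t=35: INC bar by 6): baz unchanged
  event 6 (t=38: INC bar by 5): baz unchanged
  event 7 (t=47: DEC baz by 2): baz 13 -> 11
  event 8 (t=55: INC bar by 7): baz unchanged
  event 9 (t=64: SET foo = 3): baz unchanged
  event 10 (t=69: SET baz = 5): baz 11 -> 5
  event 11 (t=78: INC bar by 13): baz unchanged
Final: baz = 5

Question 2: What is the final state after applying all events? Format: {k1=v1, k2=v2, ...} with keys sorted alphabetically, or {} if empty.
  after event 1 (t=2: DEC foo by 12): {foo=-12}
  after event 2 (t=11: INC foo by 14): {foo=2}
  after event 3 (t=20: SET baz = 13): {baz=13, foo=2}
  after event 4 (t=29: INC foo by 12): {baz=13, foo=14}
  after event 5 (t=35: INC bar by 6): {bar=6, baz=13, foo=14}
  after event 6 (t=38: INC bar by 5): {bar=11, baz=13, foo=14}
  after event 7 (t=47: DEC baz by 2): {bar=11, baz=11, foo=14}
  after event 8 (t=55: INC bar by 7): {bar=18, baz=11, foo=14}
  after event 9 (t=64: SET foo = 3): {bar=18, baz=11, foo=3}
  after event 10 (t=69: SET baz = 5): {bar=18, baz=5, foo=3}
  after event 11 (t=78: INC bar by 13): {bar=31, baz=5, foo=3}

Answer: {bar=31, baz=5, foo=3}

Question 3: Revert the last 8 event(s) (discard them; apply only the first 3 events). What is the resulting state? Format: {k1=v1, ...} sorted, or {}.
Answer: {baz=13, foo=2}

Derivation:
Keep first 3 events (discard last 8):
  after event 1 (t=2: DEC foo by 12): {foo=-12}
  after event 2 (t=11: INC foo by 14): {foo=2}
  after event 3 (t=20: SET baz = 13): {baz=13, foo=2}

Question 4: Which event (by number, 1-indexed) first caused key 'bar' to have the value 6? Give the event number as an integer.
Looking for first event where bar becomes 6:
  event 5: bar (absent) -> 6  <-- first match

Answer: 5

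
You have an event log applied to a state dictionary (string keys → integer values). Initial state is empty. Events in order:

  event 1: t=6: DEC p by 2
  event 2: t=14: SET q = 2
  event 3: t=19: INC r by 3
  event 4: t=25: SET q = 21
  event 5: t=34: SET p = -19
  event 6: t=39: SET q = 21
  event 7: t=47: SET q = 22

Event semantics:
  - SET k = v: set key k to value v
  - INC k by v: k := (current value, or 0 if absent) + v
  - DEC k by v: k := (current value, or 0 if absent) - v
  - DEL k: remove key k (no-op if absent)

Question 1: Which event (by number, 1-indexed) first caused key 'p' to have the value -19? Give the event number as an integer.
Looking for first event where p becomes -19:
  event 1: p = -2
  event 2: p = -2
  event 3: p = -2
  event 4: p = -2
  event 5: p -2 -> -19  <-- first match

Answer: 5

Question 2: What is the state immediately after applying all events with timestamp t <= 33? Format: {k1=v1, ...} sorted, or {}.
Answer: {p=-2, q=21, r=3}

Derivation:
Apply events with t <= 33 (4 events):
  after event 1 (t=6: DEC p by 2): {p=-2}
  after event 2 (t=14: SET q = 2): {p=-2, q=2}
  after event 3 (t=19: INC r by 3): {p=-2, q=2, r=3}
  after event 4 (t=25: SET q = 21): {p=-2, q=21, r=3}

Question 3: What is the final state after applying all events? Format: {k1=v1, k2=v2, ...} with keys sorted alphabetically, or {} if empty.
  after event 1 (t=6: DEC p by 2): {p=-2}
  after event 2 (t=14: SET q = 2): {p=-2, q=2}
  after event 3 (t=19: INC r by 3): {p=-2, q=2, r=3}
  after event 4 (t=25: SET q = 21): {p=-2, q=21, r=3}
  after event 5 (t=34: SET p = -19): {p=-19, q=21, r=3}
  after event 6 (t=39: SET q = 21): {p=-19, q=21, r=3}
  after event 7 (t=47: SET q = 22): {p=-19, q=22, r=3}

Answer: {p=-19, q=22, r=3}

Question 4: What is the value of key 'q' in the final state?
Track key 'q' through all 7 events:
  event 1 (t=6: DEC p by 2): q unchanged
  event 2 (t=14: SET q = 2): q (absent) -> 2
  event 3 (t=19: INC r by 3): q unchanged
  event 4 (t=25: SET q = 21): q 2 -> 21
  event 5 (t=34: SET p = -19): q unchanged
  event 6 (t=39: SET q = 21): q 21 -> 21
  event 7 (t=47: SET q = 22): q 21 -> 22
Final: q = 22

Answer: 22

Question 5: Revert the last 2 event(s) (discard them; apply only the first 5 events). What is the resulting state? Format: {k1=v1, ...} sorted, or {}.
Keep first 5 events (discard last 2):
  after event 1 (t=6: DEC p by 2): {p=-2}
  after event 2 (t=14: SET q = 2): {p=-2, q=2}
  after event 3 (t=19: INC r by 3): {p=-2, q=2, r=3}
  after event 4 (t=25: SET q = 21): {p=-2, q=21, r=3}
  after event 5 (t=34: SET p = -19): {p=-19, q=21, r=3}

Answer: {p=-19, q=21, r=3}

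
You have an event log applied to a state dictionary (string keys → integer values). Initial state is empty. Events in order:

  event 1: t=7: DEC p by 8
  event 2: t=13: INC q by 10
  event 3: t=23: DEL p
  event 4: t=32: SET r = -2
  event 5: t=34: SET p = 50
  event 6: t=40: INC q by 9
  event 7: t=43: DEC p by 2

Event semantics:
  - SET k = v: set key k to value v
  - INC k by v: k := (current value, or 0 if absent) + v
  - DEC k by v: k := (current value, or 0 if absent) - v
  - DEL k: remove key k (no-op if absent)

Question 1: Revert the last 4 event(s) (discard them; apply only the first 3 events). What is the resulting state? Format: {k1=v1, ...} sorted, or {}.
Keep first 3 events (discard last 4):
  after event 1 (t=7: DEC p by 8): {p=-8}
  after event 2 (t=13: INC q by 10): {p=-8, q=10}
  after event 3 (t=23: DEL p): {q=10}

Answer: {q=10}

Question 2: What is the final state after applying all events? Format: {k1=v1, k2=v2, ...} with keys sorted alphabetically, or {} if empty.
  after event 1 (t=7: DEC p by 8): {p=-8}
  after event 2 (t=13: INC q by 10): {p=-8, q=10}
  after event 3 (t=23: DEL p): {q=10}
  after event 4 (t=32: SET r = -2): {q=10, r=-2}
  after event 5 (t=34: SET p = 50): {p=50, q=10, r=-2}
  after event 6 (t=40: INC q by 9): {p=50, q=19, r=-2}
  after event 7 (t=43: DEC p by 2): {p=48, q=19, r=-2}

Answer: {p=48, q=19, r=-2}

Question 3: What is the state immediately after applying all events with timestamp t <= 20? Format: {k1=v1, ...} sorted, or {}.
Answer: {p=-8, q=10}

Derivation:
Apply events with t <= 20 (2 events):
  after event 1 (t=7: DEC p by 8): {p=-8}
  after event 2 (t=13: INC q by 10): {p=-8, q=10}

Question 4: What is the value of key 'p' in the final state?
Answer: 48

Derivation:
Track key 'p' through all 7 events:
  event 1 (t=7: DEC p by 8): p (absent) -> -8
  event 2 (t=13: INC q by 10): p unchanged
  event 3 (t=23: DEL p): p -8 -> (absent)
  event 4 (t=32: SET r = -2): p unchanged
  event 5 (t=34: SET p = 50): p (absent) -> 50
  event 6 (t=40: INC q by 9): p unchanged
  event 7 (t=43: DEC p by 2): p 50 -> 48
Final: p = 48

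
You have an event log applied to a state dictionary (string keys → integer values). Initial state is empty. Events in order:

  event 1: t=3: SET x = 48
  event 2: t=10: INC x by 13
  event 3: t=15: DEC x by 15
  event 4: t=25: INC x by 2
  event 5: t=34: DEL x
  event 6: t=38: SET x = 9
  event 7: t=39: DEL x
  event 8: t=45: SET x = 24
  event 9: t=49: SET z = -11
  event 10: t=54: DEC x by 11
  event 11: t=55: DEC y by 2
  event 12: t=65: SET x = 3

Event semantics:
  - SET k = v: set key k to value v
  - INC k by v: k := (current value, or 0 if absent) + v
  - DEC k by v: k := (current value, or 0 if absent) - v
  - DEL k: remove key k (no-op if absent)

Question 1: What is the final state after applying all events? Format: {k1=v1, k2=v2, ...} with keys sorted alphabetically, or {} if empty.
Answer: {x=3, y=-2, z=-11}

Derivation:
  after event 1 (t=3: SET x = 48): {x=48}
  after event 2 (t=10: INC x by 13): {x=61}
  after event 3 (t=15: DEC x by 15): {x=46}
  after event 4 (t=25: INC x by 2): {x=48}
  after event 5 (t=34: DEL x): {}
  after event 6 (t=38: SET x = 9): {x=9}
  after event 7 (t=39: DEL x): {}
  after event 8 (t=45: SET x = 24): {x=24}
  after event 9 (t=49: SET z = -11): {x=24, z=-11}
  after event 10 (t=54: DEC x by 11): {x=13, z=-11}
  after event 11 (t=55: DEC y by 2): {x=13, y=-2, z=-11}
  after event 12 (t=65: SET x = 3): {x=3, y=-2, z=-11}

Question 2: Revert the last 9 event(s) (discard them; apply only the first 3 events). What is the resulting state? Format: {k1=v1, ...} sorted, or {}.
Keep first 3 events (discard last 9):
  after event 1 (t=3: SET x = 48): {x=48}
  after event 2 (t=10: INC x by 13): {x=61}
  after event 3 (t=15: DEC x by 15): {x=46}

Answer: {x=46}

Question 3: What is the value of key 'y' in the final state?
Track key 'y' through all 12 events:
  event 1 (t=3: SET x = 48): y unchanged
  event 2 (t=10: INC x by 13): y unchanged
  event 3 (t=15: DEC x by 15): y unchanged
  event 4 (t=25: INC x by 2): y unchanged
  event 5 (t=34: DEL x): y unchanged
  event 6 (t=38: SET x = 9): y unchanged
  event 7 (t=39: DEL x): y unchanged
  event 8 (t=45: SET x = 24): y unchanged
  event 9 (t=49: SET z = -11): y unchanged
  event 10 (t=54: DEC x by 11): y unchanged
  event 11 (t=55: DEC y by 2): y (absent) -> -2
  event 12 (t=65: SET x = 3): y unchanged
Final: y = -2

Answer: -2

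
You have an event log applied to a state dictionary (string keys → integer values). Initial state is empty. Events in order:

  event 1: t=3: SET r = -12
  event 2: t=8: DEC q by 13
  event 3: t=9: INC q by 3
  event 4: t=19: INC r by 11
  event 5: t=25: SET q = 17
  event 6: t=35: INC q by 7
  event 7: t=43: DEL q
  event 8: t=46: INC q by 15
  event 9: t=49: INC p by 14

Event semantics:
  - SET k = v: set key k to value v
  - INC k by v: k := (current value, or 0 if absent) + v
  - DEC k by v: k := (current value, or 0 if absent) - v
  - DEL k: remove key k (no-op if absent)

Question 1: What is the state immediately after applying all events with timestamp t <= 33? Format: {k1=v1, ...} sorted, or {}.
Apply events with t <= 33 (5 events):
  after event 1 (t=3: SET r = -12): {r=-12}
  after event 2 (t=8: DEC q by 13): {q=-13, r=-12}
  after event 3 (t=9: INC q by 3): {q=-10, r=-12}
  after event 4 (t=19: INC r by 11): {q=-10, r=-1}
  after event 5 (t=25: SET q = 17): {q=17, r=-1}

Answer: {q=17, r=-1}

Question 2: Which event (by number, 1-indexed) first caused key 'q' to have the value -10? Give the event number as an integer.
Looking for first event where q becomes -10:
  event 2: q = -13
  event 3: q -13 -> -10  <-- first match

Answer: 3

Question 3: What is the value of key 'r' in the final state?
Track key 'r' through all 9 events:
  event 1 (t=3: SET r = -12): r (absent) -> -12
  event 2 (t=8: DEC q by 13): r unchanged
  event 3 (t=9: INC q by 3): r unchanged
  event 4 (t=19: INC r by 11): r -12 -> -1
  event 5 (t=25: SET q = 17): r unchanged
  event 6 (t=35: INC q by 7): r unchanged
  event 7 (t=43: DEL q): r unchanged
  event 8 (t=46: INC q by 15): r unchanged
  event 9 (t=49: INC p by 14): r unchanged
Final: r = -1

Answer: -1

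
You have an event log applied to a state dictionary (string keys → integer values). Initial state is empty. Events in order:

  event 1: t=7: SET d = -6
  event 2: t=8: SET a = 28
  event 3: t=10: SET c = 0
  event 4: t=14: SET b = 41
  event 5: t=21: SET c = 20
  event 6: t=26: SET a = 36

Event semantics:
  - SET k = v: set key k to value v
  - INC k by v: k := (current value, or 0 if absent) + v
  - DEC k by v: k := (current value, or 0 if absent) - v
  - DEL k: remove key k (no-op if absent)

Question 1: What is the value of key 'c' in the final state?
Answer: 20

Derivation:
Track key 'c' through all 6 events:
  event 1 (t=7: SET d = -6): c unchanged
  event 2 (t=8: SET a = 28): c unchanged
  event 3 (t=10: SET c = 0): c (absent) -> 0
  event 4 (t=14: SET b = 41): c unchanged
  event 5 (t=21: SET c = 20): c 0 -> 20
  event 6 (t=26: SET a = 36): c unchanged
Final: c = 20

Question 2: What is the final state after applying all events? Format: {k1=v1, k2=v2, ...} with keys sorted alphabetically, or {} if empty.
  after event 1 (t=7: SET d = -6): {d=-6}
  after event 2 (t=8: SET a = 28): {a=28, d=-6}
  after event 3 (t=10: SET c = 0): {a=28, c=0, d=-6}
  after event 4 (t=14: SET b = 41): {a=28, b=41, c=0, d=-6}
  after event 5 (t=21: SET c = 20): {a=28, b=41, c=20, d=-6}
  after event 6 (t=26: SET a = 36): {a=36, b=41, c=20, d=-6}

Answer: {a=36, b=41, c=20, d=-6}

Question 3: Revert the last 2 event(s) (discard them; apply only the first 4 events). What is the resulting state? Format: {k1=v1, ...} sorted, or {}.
Answer: {a=28, b=41, c=0, d=-6}

Derivation:
Keep first 4 events (discard last 2):
  after event 1 (t=7: SET d = -6): {d=-6}
  after event 2 (t=8: SET a = 28): {a=28, d=-6}
  after event 3 (t=10: SET c = 0): {a=28, c=0, d=-6}
  after event 4 (t=14: SET b = 41): {a=28, b=41, c=0, d=-6}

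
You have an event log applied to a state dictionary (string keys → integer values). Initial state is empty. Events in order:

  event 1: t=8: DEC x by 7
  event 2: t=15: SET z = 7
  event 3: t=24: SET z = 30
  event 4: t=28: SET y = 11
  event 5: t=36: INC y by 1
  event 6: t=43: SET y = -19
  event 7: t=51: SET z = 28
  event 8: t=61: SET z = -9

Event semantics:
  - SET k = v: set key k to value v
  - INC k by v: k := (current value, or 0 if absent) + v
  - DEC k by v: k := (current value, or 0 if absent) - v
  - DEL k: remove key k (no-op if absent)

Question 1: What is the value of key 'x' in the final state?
Track key 'x' through all 8 events:
  event 1 (t=8: DEC x by 7): x (absent) -> -7
  event 2 (t=15: SET z = 7): x unchanged
  event 3 (t=24: SET z = 30): x unchanged
  event 4 (t=28: SET y = 11): x unchanged
  event 5 (t=36: INC y by 1): x unchanged
  event 6 (t=43: SET y = -19): x unchanged
  event 7 (t=51: SET z = 28): x unchanged
  event 8 (t=61: SET z = -9): x unchanged
Final: x = -7

Answer: -7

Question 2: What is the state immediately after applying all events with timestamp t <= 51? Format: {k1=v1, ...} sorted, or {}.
Answer: {x=-7, y=-19, z=28}

Derivation:
Apply events with t <= 51 (7 events):
  after event 1 (t=8: DEC x by 7): {x=-7}
  after event 2 (t=15: SET z = 7): {x=-7, z=7}
  after event 3 (t=24: SET z = 30): {x=-7, z=30}
  after event 4 (t=28: SET y = 11): {x=-7, y=11, z=30}
  after event 5 (t=36: INC y by 1): {x=-7, y=12, z=30}
  after event 6 (t=43: SET y = -19): {x=-7, y=-19, z=30}
  after event 7 (t=51: SET z = 28): {x=-7, y=-19, z=28}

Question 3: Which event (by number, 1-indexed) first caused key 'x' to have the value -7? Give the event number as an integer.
Answer: 1

Derivation:
Looking for first event where x becomes -7:
  event 1: x (absent) -> -7  <-- first match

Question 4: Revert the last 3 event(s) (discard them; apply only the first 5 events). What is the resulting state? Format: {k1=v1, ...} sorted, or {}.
Keep first 5 events (discard last 3):
  after event 1 (t=8: DEC x by 7): {x=-7}
  after event 2 (t=15: SET z = 7): {x=-7, z=7}
  after event 3 (t=24: SET z = 30): {x=-7, z=30}
  after event 4 (t=28: SET y = 11): {x=-7, y=11, z=30}
  after event 5 (t=36: INC y by 1): {x=-7, y=12, z=30}

Answer: {x=-7, y=12, z=30}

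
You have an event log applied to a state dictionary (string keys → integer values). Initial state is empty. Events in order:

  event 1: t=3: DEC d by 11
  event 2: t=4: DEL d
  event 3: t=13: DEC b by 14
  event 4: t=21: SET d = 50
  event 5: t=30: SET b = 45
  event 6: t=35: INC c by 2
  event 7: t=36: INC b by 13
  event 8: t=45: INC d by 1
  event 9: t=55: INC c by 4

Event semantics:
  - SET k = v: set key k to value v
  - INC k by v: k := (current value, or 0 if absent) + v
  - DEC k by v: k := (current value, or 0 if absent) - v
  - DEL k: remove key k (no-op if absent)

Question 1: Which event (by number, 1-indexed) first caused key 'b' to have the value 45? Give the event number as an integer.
Looking for first event where b becomes 45:
  event 3: b = -14
  event 4: b = -14
  event 5: b -14 -> 45  <-- first match

Answer: 5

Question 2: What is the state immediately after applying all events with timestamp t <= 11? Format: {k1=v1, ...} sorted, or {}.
Apply events with t <= 11 (2 events):
  after event 1 (t=3: DEC d by 11): {d=-11}
  after event 2 (t=4: DEL d): {}

Answer: {}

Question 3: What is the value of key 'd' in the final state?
Track key 'd' through all 9 events:
  event 1 (t=3: DEC d by 11): d (absent) -> -11
  event 2 (t=4: DEL d): d -11 -> (absent)
  event 3 (t=13: DEC b by 14): d unchanged
  event 4 (t=21: SET d = 50): d (absent) -> 50
  event 5 (t=30: SET b = 45): d unchanged
  event 6 (t=35: INC c by 2): d unchanged
  event 7 (t=36: INC b by 13): d unchanged
  event 8 (t=45: INC d by 1): d 50 -> 51
  event 9 (t=55: INC c by 4): d unchanged
Final: d = 51

Answer: 51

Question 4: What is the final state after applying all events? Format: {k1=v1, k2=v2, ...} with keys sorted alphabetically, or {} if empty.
  after event 1 (t=3: DEC d by 11): {d=-11}
  after event 2 (t=4: DEL d): {}
  after event 3 (t=13: DEC b by 14): {b=-14}
  after event 4 (t=21: SET d = 50): {b=-14, d=50}
  after event 5 (t=30: SET b = 45): {b=45, d=50}
  after event 6 (t=35: INC c by 2): {b=45, c=2, d=50}
  after event 7 (t=36: INC b by 13): {b=58, c=2, d=50}
  after event 8 (t=45: INC d by 1): {b=58, c=2, d=51}
  after event 9 (t=55: INC c by 4): {b=58, c=6, d=51}

Answer: {b=58, c=6, d=51}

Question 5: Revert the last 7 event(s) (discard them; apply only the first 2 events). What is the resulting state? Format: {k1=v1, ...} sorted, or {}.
Answer: {}

Derivation:
Keep first 2 events (discard last 7):
  after event 1 (t=3: DEC d by 11): {d=-11}
  after event 2 (t=4: DEL d): {}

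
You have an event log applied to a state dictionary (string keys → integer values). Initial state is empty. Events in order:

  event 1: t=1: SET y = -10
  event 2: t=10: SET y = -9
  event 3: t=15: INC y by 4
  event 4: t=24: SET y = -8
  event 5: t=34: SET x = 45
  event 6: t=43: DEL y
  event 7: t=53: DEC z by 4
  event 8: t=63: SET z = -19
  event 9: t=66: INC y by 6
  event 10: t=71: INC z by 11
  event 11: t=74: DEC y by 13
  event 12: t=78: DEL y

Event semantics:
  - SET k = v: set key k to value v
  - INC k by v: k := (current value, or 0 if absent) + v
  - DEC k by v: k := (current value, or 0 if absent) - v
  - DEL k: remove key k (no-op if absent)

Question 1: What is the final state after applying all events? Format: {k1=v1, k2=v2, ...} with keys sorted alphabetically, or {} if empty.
  after event 1 (t=1: SET y = -10): {y=-10}
  after event 2 (t=10: SET y = -9): {y=-9}
  after event 3 (t=15: INC y by 4): {y=-5}
  after event 4 (t=24: SET y = -8): {y=-8}
  after event 5 (t=34: SET x = 45): {x=45, y=-8}
  after event 6 (t=43: DEL y): {x=45}
  after event 7 (t=53: DEC z by 4): {x=45, z=-4}
  after event 8 (t=63: SET z = -19): {x=45, z=-19}
  after event 9 (t=66: INC y by 6): {x=45, y=6, z=-19}
  after event 10 (t=71: INC z by 11): {x=45, y=6, z=-8}
  after event 11 (t=74: DEC y by 13): {x=45, y=-7, z=-8}
  after event 12 (t=78: DEL y): {x=45, z=-8}

Answer: {x=45, z=-8}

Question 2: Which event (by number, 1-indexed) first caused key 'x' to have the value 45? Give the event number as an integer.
Looking for first event where x becomes 45:
  event 5: x (absent) -> 45  <-- first match

Answer: 5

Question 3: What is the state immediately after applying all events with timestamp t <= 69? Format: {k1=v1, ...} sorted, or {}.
Apply events with t <= 69 (9 events):
  after event 1 (t=1: SET y = -10): {y=-10}
  after event 2 (t=10: SET y = -9): {y=-9}
  after event 3 (t=15: INC y by 4): {y=-5}
  after event 4 (t=24: SET y = -8): {y=-8}
  after event 5 (t=34: SET x = 45): {x=45, y=-8}
  after event 6 (t=43: DEL y): {x=45}
  after event 7 (t=53: DEC z by 4): {x=45, z=-4}
  after event 8 (t=63: SET z = -19): {x=45, z=-19}
  after event 9 (t=66: INC y by 6): {x=45, y=6, z=-19}

Answer: {x=45, y=6, z=-19}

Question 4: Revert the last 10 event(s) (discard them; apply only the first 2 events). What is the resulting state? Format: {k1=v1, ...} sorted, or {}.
Answer: {y=-9}

Derivation:
Keep first 2 events (discard last 10):
  after event 1 (t=1: SET y = -10): {y=-10}
  after event 2 (t=10: SET y = -9): {y=-9}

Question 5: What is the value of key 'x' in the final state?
Track key 'x' through all 12 events:
  event 1 (t=1: SET y = -10): x unchanged
  event 2 (t=10: SET y = -9): x unchanged
  event 3 (t=15: INC y by 4): x unchanged
  event 4 (t=24: SET y = -8): x unchanged
  event 5 (t=34: SET x = 45): x (absent) -> 45
  event 6 (t=43: DEL y): x unchanged
  event 7 (t=53: DEC z by 4): x unchanged
  event 8 (t=63: SET z = -19): x unchanged
  event 9 (t=66: INC y by 6): x unchanged
  event 10 (t=71: INC z by 11): x unchanged
  event 11 (t=74: DEC y by 13): x unchanged
  event 12 (t=78: DEL y): x unchanged
Final: x = 45

Answer: 45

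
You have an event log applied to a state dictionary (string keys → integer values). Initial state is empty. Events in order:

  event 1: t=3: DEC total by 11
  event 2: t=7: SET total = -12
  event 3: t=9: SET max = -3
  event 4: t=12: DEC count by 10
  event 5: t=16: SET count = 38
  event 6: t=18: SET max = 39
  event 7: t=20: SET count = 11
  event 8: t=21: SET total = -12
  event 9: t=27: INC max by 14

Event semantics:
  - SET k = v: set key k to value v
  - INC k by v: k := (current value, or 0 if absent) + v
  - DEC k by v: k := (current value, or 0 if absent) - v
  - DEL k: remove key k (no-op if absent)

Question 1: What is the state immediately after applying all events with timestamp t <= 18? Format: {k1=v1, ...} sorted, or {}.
Answer: {count=38, max=39, total=-12}

Derivation:
Apply events with t <= 18 (6 events):
  after event 1 (t=3: DEC total by 11): {total=-11}
  after event 2 (t=7: SET total = -12): {total=-12}
  after event 3 (t=9: SET max = -3): {max=-3, total=-12}
  after event 4 (t=12: DEC count by 10): {count=-10, max=-3, total=-12}
  after event 5 (t=16: SET count = 38): {count=38, max=-3, total=-12}
  after event 6 (t=18: SET max = 39): {count=38, max=39, total=-12}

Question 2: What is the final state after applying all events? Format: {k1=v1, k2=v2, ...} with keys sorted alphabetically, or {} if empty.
Answer: {count=11, max=53, total=-12}

Derivation:
  after event 1 (t=3: DEC total by 11): {total=-11}
  after event 2 (t=7: SET total = -12): {total=-12}
  after event 3 (t=9: SET max = -3): {max=-3, total=-12}
  after event 4 (t=12: DEC count by 10): {count=-10, max=-3, total=-12}
  after event 5 (t=16: SET count = 38): {count=38, max=-3, total=-12}
  after event 6 (t=18: SET max = 39): {count=38, max=39, total=-12}
  after event 7 (t=20: SET count = 11): {count=11, max=39, total=-12}
  after event 8 (t=21: SET total = -12): {count=11, max=39, total=-12}
  after event 9 (t=27: INC max by 14): {count=11, max=53, total=-12}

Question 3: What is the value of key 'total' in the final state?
Answer: -12

Derivation:
Track key 'total' through all 9 events:
  event 1 (t=3: DEC total by 11): total (absent) -> -11
  event 2 (t=7: SET total = -12): total -11 -> -12
  event 3 (t=9: SET max = -3): total unchanged
  event 4 (t=12: DEC count by 10): total unchanged
  event 5 (t=16: SET count = 38): total unchanged
  event 6 (t=18: SET max = 39): total unchanged
  event 7 (t=20: SET count = 11): total unchanged
  event 8 (t=21: SET total = -12): total -12 -> -12
  event 9 (t=27: INC max by 14): total unchanged
Final: total = -12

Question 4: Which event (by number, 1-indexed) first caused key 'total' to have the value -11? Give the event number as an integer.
Looking for first event where total becomes -11:
  event 1: total (absent) -> -11  <-- first match

Answer: 1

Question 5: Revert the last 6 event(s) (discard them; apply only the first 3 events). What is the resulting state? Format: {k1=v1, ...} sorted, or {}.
Keep first 3 events (discard last 6):
  after event 1 (t=3: DEC total by 11): {total=-11}
  after event 2 (t=7: SET total = -12): {total=-12}
  after event 3 (t=9: SET max = -3): {max=-3, total=-12}

Answer: {max=-3, total=-12}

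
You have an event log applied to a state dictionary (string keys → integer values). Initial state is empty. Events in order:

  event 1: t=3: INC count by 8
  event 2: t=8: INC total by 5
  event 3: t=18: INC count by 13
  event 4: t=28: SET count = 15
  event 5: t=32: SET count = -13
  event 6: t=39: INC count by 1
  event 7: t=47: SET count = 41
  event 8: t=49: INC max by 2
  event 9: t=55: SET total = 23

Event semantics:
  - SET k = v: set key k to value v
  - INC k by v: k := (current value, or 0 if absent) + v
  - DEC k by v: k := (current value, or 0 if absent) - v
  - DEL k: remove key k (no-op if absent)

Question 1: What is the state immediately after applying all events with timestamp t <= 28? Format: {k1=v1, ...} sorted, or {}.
Answer: {count=15, total=5}

Derivation:
Apply events with t <= 28 (4 events):
  after event 1 (t=3: INC count by 8): {count=8}
  after event 2 (t=8: INC total by 5): {count=8, total=5}
  after event 3 (t=18: INC count by 13): {count=21, total=5}
  after event 4 (t=28: SET count = 15): {count=15, total=5}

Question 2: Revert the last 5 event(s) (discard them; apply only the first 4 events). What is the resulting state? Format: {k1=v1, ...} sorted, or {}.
Keep first 4 events (discard last 5):
  after event 1 (t=3: INC count by 8): {count=8}
  after event 2 (t=8: INC total by 5): {count=8, total=5}
  after event 3 (t=18: INC count by 13): {count=21, total=5}
  after event 4 (t=28: SET count = 15): {count=15, total=5}

Answer: {count=15, total=5}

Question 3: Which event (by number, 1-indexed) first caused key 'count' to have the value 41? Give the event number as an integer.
Looking for first event where count becomes 41:
  event 1: count = 8
  event 2: count = 8
  event 3: count = 21
  event 4: count = 15
  event 5: count = -13
  event 6: count = -12
  event 7: count -12 -> 41  <-- first match

Answer: 7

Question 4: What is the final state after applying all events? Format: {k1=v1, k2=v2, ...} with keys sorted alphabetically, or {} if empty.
Answer: {count=41, max=2, total=23}

Derivation:
  after event 1 (t=3: INC count by 8): {count=8}
  after event 2 (t=8: INC total by 5): {count=8, total=5}
  after event 3 (t=18: INC count by 13): {count=21, total=5}
  after event 4 (t=28: SET count = 15): {count=15, total=5}
  after event 5 (t=32: SET count = -13): {count=-13, total=5}
  after event 6 (t=39: INC count by 1): {count=-12, total=5}
  after event 7 (t=47: SET count = 41): {count=41, total=5}
  after event 8 (t=49: INC max by 2): {count=41, max=2, total=5}
  after event 9 (t=55: SET total = 23): {count=41, max=2, total=23}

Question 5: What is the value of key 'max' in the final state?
Track key 'max' through all 9 events:
  event 1 (t=3: INC count by 8): max unchanged
  event 2 (t=8: INC total by 5): max unchanged
  event 3 (t=18: INC count by 13): max unchanged
  event 4 (t=28: SET count = 15): max unchanged
  event 5 (t=32: SET count = -13): max unchanged
  event 6 (t=39: INC count by 1): max unchanged
  event 7 (t=47: SET count = 41): max unchanged
  event 8 (t=49: INC max by 2): max (absent) -> 2
  event 9 (t=55: SET total = 23): max unchanged
Final: max = 2

Answer: 2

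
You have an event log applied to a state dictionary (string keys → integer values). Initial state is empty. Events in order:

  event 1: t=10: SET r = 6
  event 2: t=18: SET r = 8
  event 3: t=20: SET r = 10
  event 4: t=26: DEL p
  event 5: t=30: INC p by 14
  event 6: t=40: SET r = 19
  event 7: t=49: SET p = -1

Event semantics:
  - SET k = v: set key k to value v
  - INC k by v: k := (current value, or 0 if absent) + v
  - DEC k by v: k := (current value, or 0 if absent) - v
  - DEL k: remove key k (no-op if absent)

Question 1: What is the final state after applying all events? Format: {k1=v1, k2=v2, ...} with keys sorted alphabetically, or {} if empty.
Answer: {p=-1, r=19}

Derivation:
  after event 1 (t=10: SET r = 6): {r=6}
  after event 2 (t=18: SET r = 8): {r=8}
  after event 3 (t=20: SET r = 10): {r=10}
  after event 4 (t=26: DEL p): {r=10}
  after event 5 (t=30: INC p by 14): {p=14, r=10}
  after event 6 (t=40: SET r = 19): {p=14, r=19}
  after event 7 (t=49: SET p = -1): {p=-1, r=19}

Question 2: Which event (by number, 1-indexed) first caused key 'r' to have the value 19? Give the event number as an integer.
Answer: 6

Derivation:
Looking for first event where r becomes 19:
  event 1: r = 6
  event 2: r = 8
  event 3: r = 10
  event 4: r = 10
  event 5: r = 10
  event 6: r 10 -> 19  <-- first match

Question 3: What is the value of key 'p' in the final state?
Track key 'p' through all 7 events:
  event 1 (t=10: SET r = 6): p unchanged
  event 2 (t=18: SET r = 8): p unchanged
  event 3 (t=20: SET r = 10): p unchanged
  event 4 (t=26: DEL p): p (absent) -> (absent)
  event 5 (t=30: INC p by 14): p (absent) -> 14
  event 6 (t=40: SET r = 19): p unchanged
  event 7 (t=49: SET p = -1): p 14 -> -1
Final: p = -1

Answer: -1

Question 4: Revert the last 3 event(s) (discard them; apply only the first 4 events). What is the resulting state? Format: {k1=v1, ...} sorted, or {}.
Answer: {r=10}

Derivation:
Keep first 4 events (discard last 3):
  after event 1 (t=10: SET r = 6): {r=6}
  after event 2 (t=18: SET r = 8): {r=8}
  after event 3 (t=20: SET r = 10): {r=10}
  after event 4 (t=26: DEL p): {r=10}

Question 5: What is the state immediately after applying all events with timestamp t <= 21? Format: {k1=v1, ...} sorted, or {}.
Answer: {r=10}

Derivation:
Apply events with t <= 21 (3 events):
  after event 1 (t=10: SET r = 6): {r=6}
  after event 2 (t=18: SET r = 8): {r=8}
  after event 3 (t=20: SET r = 10): {r=10}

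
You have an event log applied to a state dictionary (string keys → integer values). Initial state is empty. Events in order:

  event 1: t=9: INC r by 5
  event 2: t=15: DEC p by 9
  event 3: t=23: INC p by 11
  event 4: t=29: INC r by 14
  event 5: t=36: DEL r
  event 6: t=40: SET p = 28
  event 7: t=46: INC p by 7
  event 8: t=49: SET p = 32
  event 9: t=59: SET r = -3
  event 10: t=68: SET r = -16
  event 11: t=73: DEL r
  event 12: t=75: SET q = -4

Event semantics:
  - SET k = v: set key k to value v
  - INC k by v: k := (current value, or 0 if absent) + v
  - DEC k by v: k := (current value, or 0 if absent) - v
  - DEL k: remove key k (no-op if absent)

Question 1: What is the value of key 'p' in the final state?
Answer: 32

Derivation:
Track key 'p' through all 12 events:
  event 1 (t=9: INC r by 5): p unchanged
  event 2 (t=15: DEC p by 9): p (absent) -> -9
  event 3 (t=23: INC p by 11): p -9 -> 2
  event 4 (t=29: INC r by 14): p unchanged
  event 5 (t=36: DEL r): p unchanged
  event 6 (t=40: SET p = 28): p 2 -> 28
  event 7 (t=46: INC p by 7): p 28 -> 35
  event 8 (t=49: SET p = 32): p 35 -> 32
  event 9 (t=59: SET r = -3): p unchanged
  event 10 (t=68: SET r = -16): p unchanged
  event 11 (t=73: DEL r): p unchanged
  event 12 (t=75: SET q = -4): p unchanged
Final: p = 32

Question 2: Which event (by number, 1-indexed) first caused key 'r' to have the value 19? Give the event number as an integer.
Answer: 4

Derivation:
Looking for first event where r becomes 19:
  event 1: r = 5
  event 2: r = 5
  event 3: r = 5
  event 4: r 5 -> 19  <-- first match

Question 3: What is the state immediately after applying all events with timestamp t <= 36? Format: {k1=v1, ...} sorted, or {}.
Apply events with t <= 36 (5 events):
  after event 1 (t=9: INC r by 5): {r=5}
  after event 2 (t=15: DEC p by 9): {p=-9, r=5}
  after event 3 (t=23: INC p by 11): {p=2, r=5}
  after event 4 (t=29: INC r by 14): {p=2, r=19}
  after event 5 (t=36: DEL r): {p=2}

Answer: {p=2}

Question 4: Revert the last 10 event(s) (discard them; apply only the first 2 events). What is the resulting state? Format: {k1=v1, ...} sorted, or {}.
Keep first 2 events (discard last 10):
  after event 1 (t=9: INC r by 5): {r=5}
  after event 2 (t=15: DEC p by 9): {p=-9, r=5}

Answer: {p=-9, r=5}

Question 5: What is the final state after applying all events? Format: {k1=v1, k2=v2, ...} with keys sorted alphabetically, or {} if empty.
  after event 1 (t=9: INC r by 5): {r=5}
  after event 2 (t=15: DEC p by 9): {p=-9, r=5}
  after event 3 (t=23: INC p by 11): {p=2, r=5}
  after event 4 (t=29: INC r by 14): {p=2, r=19}
  after event 5 (t=36: DEL r): {p=2}
  after event 6 (t=40: SET p = 28): {p=28}
  after event 7 (t=46: INC p by 7): {p=35}
  after event 8 (t=49: SET p = 32): {p=32}
  after event 9 (t=59: SET r = -3): {p=32, r=-3}
  after event 10 (t=68: SET r = -16): {p=32, r=-16}
  after event 11 (t=73: DEL r): {p=32}
  after event 12 (t=75: SET q = -4): {p=32, q=-4}

Answer: {p=32, q=-4}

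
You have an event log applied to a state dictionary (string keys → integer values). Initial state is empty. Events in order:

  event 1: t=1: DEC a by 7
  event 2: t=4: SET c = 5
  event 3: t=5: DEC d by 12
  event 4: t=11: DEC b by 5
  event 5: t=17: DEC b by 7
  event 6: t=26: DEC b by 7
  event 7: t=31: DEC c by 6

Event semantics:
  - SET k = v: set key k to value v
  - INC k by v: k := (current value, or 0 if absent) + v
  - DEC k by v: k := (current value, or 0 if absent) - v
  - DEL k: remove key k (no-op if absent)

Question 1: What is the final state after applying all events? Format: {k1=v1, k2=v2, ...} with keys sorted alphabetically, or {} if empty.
Answer: {a=-7, b=-19, c=-1, d=-12}

Derivation:
  after event 1 (t=1: DEC a by 7): {a=-7}
  after event 2 (t=4: SET c = 5): {a=-7, c=5}
  after event 3 (t=5: DEC d by 12): {a=-7, c=5, d=-12}
  after event 4 (t=11: DEC b by 5): {a=-7, b=-5, c=5, d=-12}
  after event 5 (t=17: DEC b by 7): {a=-7, b=-12, c=5, d=-12}
  after event 6 (t=26: DEC b by 7): {a=-7, b=-19, c=5, d=-12}
  after event 7 (t=31: DEC c by 6): {a=-7, b=-19, c=-1, d=-12}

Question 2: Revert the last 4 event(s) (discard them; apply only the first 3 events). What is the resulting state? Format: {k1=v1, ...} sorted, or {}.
Answer: {a=-7, c=5, d=-12}

Derivation:
Keep first 3 events (discard last 4):
  after event 1 (t=1: DEC a by 7): {a=-7}
  after event 2 (t=4: SET c = 5): {a=-7, c=5}
  after event 3 (t=5: DEC d by 12): {a=-7, c=5, d=-12}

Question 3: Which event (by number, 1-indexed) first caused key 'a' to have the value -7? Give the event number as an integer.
Looking for first event where a becomes -7:
  event 1: a (absent) -> -7  <-- first match

Answer: 1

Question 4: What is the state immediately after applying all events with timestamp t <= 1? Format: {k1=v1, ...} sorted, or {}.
Answer: {a=-7}

Derivation:
Apply events with t <= 1 (1 events):
  after event 1 (t=1: DEC a by 7): {a=-7}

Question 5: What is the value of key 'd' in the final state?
Track key 'd' through all 7 events:
  event 1 (t=1: DEC a by 7): d unchanged
  event 2 (t=4: SET c = 5): d unchanged
  event 3 (t=5: DEC d by 12): d (absent) -> -12
  event 4 (t=11: DEC b by 5): d unchanged
  event 5 (t=17: DEC b by 7): d unchanged
  event 6 (t=26: DEC b by 7): d unchanged
  event 7 (t=31: DEC c by 6): d unchanged
Final: d = -12

Answer: -12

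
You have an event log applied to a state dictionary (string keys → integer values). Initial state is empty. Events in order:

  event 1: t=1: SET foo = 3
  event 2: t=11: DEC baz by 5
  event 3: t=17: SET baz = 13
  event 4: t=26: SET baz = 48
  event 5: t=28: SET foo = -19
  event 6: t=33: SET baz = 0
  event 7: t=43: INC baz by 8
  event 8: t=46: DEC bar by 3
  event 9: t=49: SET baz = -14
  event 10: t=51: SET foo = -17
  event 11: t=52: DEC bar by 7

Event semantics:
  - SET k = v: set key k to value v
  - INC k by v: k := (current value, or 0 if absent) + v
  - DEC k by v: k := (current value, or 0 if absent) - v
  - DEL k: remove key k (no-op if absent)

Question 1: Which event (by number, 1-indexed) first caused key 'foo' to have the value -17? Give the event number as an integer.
Looking for first event where foo becomes -17:
  event 1: foo = 3
  event 2: foo = 3
  event 3: foo = 3
  event 4: foo = 3
  event 5: foo = -19
  event 6: foo = -19
  event 7: foo = -19
  event 8: foo = -19
  event 9: foo = -19
  event 10: foo -19 -> -17  <-- first match

Answer: 10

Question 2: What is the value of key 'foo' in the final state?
Answer: -17

Derivation:
Track key 'foo' through all 11 events:
  event 1 (t=1: SET foo = 3): foo (absent) -> 3
  event 2 (t=11: DEC baz by 5): foo unchanged
  event 3 (t=17: SET baz = 13): foo unchanged
  event 4 (t=26: SET baz = 48): foo unchanged
  event 5 (t=28: SET foo = -19): foo 3 -> -19
  event 6 (t=33: SET baz = 0): foo unchanged
  event 7 (t=43: INC baz by 8): foo unchanged
  event 8 (t=46: DEC bar by 3): foo unchanged
  event 9 (t=49: SET baz = -14): foo unchanged
  event 10 (t=51: SET foo = -17): foo -19 -> -17
  event 11 (t=52: DEC bar by 7): foo unchanged
Final: foo = -17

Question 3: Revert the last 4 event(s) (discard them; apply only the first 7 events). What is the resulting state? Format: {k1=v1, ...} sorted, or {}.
Keep first 7 events (discard last 4):
  after event 1 (t=1: SET foo = 3): {foo=3}
  after event 2 (t=11: DEC baz by 5): {baz=-5, foo=3}
  after event 3 (t=17: SET baz = 13): {baz=13, foo=3}
  after event 4 (t=26: SET baz = 48): {baz=48, foo=3}
  after event 5 (t=28: SET foo = -19): {baz=48, foo=-19}
  after event 6 (t=33: SET baz = 0): {baz=0, foo=-19}
  after event 7 (t=43: INC baz by 8): {baz=8, foo=-19}

Answer: {baz=8, foo=-19}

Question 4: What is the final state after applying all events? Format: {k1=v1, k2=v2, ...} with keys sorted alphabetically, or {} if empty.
Answer: {bar=-10, baz=-14, foo=-17}

Derivation:
  after event 1 (t=1: SET foo = 3): {foo=3}
  after event 2 (t=11: DEC baz by 5): {baz=-5, foo=3}
  after event 3 (t=17: SET baz = 13): {baz=13, foo=3}
  after event 4 (t=26: SET baz = 48): {baz=48, foo=3}
  after event 5 (t=28: SET foo = -19): {baz=48, foo=-19}
  after event 6 (t=33: SET baz = 0): {baz=0, foo=-19}
  after event 7 (t=43: INC baz by 8): {baz=8, foo=-19}
  after event 8 (t=46: DEC bar by 3): {bar=-3, baz=8, foo=-19}
  after event 9 (t=49: SET baz = -14): {bar=-3, baz=-14, foo=-19}
  after event 10 (t=51: SET foo = -17): {bar=-3, baz=-14, foo=-17}
  after event 11 (t=52: DEC bar by 7): {bar=-10, baz=-14, foo=-17}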